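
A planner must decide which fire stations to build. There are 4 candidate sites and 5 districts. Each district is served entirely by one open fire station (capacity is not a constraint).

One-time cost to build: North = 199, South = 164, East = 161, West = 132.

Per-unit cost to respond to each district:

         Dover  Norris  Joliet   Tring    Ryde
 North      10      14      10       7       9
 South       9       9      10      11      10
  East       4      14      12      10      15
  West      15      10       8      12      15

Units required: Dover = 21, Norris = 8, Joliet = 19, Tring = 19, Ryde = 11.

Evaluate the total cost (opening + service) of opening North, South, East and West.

Each district is assigned to its cheapest site among the open ones.
{North, South, East, West}: Dover→East 4·21=84, Norris→South 9·8=72, Joliet→West 8·19=152, Tring→North 7·19=133, Ryde→North 9·11=99. Service 540; fixed 656; total 1196.

Total cost: 1196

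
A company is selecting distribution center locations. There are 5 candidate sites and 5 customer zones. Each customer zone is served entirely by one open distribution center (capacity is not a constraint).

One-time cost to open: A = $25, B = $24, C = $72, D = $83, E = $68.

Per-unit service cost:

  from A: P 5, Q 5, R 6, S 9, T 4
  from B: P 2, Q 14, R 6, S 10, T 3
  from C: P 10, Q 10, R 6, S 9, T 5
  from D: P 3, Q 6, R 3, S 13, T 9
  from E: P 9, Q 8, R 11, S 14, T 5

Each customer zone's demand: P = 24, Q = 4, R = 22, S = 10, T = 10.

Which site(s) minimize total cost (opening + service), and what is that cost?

For any fixed open set, each customer zone goes to its cheapest open site; total = fixed + service.
{A, B}: P→B 2·24=48, Q→A 5·4=20, R→A 6·22=132, S→A 9·10=90, T→B 3·10=30. Service 320; fixed 49; total 369.
{B, D}: P→B 2·24=48, Q→D 6·4=24, R→D 3·22=66, S→B 10·10=100, T→B 3·10=30. Service 268; fixed 107; total 375.
{A, B, D}: P→B 2·24=48, Q→A 5·4=20, R→D 3·22=66, S→A 9·10=90, T→B 3·10=30. Service 254; fixed 132; total 386.
{A, B, C, D, E}: P→B 2·24=48, Q→A 5·4=20, R→D 3·22=66, S→A 9·10=90, T→B 3·10=30. Service 254; fixed 272; total 526.
No other subset beats 369.

Open A and B; minimum total cost 369.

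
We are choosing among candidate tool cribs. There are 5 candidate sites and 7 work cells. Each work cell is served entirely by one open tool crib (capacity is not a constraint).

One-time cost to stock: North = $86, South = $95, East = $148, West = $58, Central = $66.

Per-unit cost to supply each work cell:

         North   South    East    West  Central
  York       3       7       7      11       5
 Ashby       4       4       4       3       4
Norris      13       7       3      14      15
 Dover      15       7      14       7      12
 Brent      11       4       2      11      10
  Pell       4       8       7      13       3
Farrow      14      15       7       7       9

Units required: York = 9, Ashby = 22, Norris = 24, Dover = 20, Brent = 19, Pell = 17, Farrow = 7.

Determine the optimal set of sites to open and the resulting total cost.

Open East, West and Central; minimum total cost 733.

For any fixed open set, each work cell goes to its cheapest open site; total = fixed + service.
{East, West, Central}: York→Central 5·9=45, Ashby→West 3·22=66, Norris→East 3·24=72, Dover→West 7·20=140, Brent→East 2·19=38, Pell→Central 3·17=51, Farrow→East 7·7=49. Service 461; fixed 272; total 733.
{North, East, West}: service 460 + fixed 292 = 752
{East, West}: service 547 + fixed 206 = 753
{North, South, East, West, Central}: York→North 3·9=27, Ashby→West 3·22=66, Norris→East 3·24=72, Dover→South 7·20=140, Brent→East 2·19=38, Pell→Central 3·17=51, Farrow→East 7·7=49. Service 443; fixed 453; total 896.
No other subset beats 733.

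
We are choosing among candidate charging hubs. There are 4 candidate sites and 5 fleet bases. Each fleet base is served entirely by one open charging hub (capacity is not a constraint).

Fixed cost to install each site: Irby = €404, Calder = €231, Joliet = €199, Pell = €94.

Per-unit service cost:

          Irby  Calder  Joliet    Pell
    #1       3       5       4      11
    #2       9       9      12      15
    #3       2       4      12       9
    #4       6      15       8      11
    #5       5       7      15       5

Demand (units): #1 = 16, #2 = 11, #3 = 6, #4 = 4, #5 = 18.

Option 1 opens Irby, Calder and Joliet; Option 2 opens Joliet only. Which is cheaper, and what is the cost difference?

Option 2 is cheaper by 338.

Option 1: {Irby, Calder, Joliet}: #1→Irby 3·16=48, #2→Irby 9·11=99, #3→Irby 2·6=12, #4→Irby 6·4=24, #5→Irby 5·18=90. Service 273; fixed 834; total 1107.
Option 2: {Joliet}: #1→Joliet 4·16=64, #2→Joliet 12·11=132, #3→Joliet 12·6=72, #4→Joliet 8·4=32, #5→Joliet 15·18=270. Service 570; fixed 199; total 769.
Difference: |1107 − 769| = 338.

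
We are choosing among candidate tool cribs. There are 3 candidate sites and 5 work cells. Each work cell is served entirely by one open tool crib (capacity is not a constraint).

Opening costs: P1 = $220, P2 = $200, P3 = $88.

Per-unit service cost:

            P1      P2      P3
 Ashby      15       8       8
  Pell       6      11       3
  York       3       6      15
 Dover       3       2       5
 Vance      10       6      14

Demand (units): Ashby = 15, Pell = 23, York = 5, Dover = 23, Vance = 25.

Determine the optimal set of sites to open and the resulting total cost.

For any fixed open set, each work cell goes to its cheapest open site; total = fixed + service.
{P2, P3}: Ashby→P2 8·15=120, Pell→P3 3·23=69, York→P2 6·5=30, Dover→P2 2·23=46, Vance→P2 6·25=150. Service 415; fixed 288; total 703.
{P2}: Ashby→P2 8·15=120, Pell→P2 11·23=253, York→P2 6·5=30, Dover→P2 2·23=46, Vance→P2 6·25=150. Service 599; fixed 200; total 799.
{P3}: service 729 + fixed 88 = 817
{P1, P2, P3}: service 400 + fixed 508 = 908
No other subset beats 703.

Open P2 and P3; minimum total cost 703.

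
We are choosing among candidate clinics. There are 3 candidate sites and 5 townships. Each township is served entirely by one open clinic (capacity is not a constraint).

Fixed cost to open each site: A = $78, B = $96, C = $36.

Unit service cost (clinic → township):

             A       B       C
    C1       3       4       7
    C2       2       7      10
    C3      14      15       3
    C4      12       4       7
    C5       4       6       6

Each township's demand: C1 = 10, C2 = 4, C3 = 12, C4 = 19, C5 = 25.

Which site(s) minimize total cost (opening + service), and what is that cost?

For any fixed open set, each township goes to its cheapest open site; total = fixed + service.
{A, C}: C1→A 3·10=30, C2→A 2·4=8, C3→C 3·12=36, C4→C 7·19=133, C5→A 4·25=100. Service 307; fixed 114; total 421.
{A, B, C}: service 250 + fixed 210 = 460
{B, C}: service 330 + fixed 132 = 462
{C}: C1→C 7·10=70, C2→C 10·4=40, C3→C 3·12=36, C4→C 7·19=133, C5→C 6·25=150. Service 429; fixed 36; total 465.
(All 7 nonempty subsets were checked; A and C is lowest.)

Open A and C; minimum total cost 421.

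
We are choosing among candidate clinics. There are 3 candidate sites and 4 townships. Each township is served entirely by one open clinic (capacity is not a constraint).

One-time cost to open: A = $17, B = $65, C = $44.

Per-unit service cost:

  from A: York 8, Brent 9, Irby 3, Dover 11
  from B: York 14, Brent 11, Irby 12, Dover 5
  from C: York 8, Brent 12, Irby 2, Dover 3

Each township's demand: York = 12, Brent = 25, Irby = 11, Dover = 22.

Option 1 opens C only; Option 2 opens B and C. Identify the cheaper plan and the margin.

Option 1 is cheaper by 40.

Option 1: {C}: York→C 8·12=96, Brent→C 12·25=300, Irby→C 2·11=22, Dover→C 3·22=66. Service 484; fixed 44; total 528.
Option 2: {B, C}: York→C 8·12=96, Brent→B 11·25=275, Irby→C 2·11=22, Dover→C 3·22=66. Service 459; fixed 109; total 568.
Difference: |528 − 568| = 40.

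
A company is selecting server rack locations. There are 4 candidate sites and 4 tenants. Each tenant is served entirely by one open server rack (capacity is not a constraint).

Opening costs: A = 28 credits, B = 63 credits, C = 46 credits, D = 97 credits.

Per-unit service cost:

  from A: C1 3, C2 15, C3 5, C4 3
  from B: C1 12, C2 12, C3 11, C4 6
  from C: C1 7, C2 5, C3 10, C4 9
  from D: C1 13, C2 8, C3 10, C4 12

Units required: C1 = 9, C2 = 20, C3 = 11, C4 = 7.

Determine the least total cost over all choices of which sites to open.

For any fixed open set, each tenant goes to its cheapest open site; total = fixed + service.
{A, C}: C1→A 3·9=27, C2→C 5·20=100, C3→A 5·11=55, C4→A 3·7=21. Service 203; fixed 74; total 277.
{A, B, C}: service 203 + fixed 137 = 340
{A, C, D}: service 203 + fixed 171 = 374
{A, B, C, D}: C1→A 3·9=27, C2→C 5·20=100, C3→A 5·11=55, C4→A 3·7=21. Service 203; fixed 234; total 437.
No other subset beats 277.

Minimum total cost: 277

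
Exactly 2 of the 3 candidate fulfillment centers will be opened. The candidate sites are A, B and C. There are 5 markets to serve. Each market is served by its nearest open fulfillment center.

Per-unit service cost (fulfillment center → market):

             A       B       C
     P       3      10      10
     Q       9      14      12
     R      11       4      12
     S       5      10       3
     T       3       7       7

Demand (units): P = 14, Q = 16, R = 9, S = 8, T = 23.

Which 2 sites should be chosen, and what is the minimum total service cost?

Choose A and B; total service cost 331.

With exactly 2 open, each market uses its cheapest among the chosen.
{A, B}: P→A 3·14=42, Q→A 9·16=144, R→B 4·9=36, S→A 5·8=40, T→A 3·23=69. Service cost 331.
{A, C}: service cost 378
{B, C}: service cost 553
Among all 3 size-2 choices, {A, B} is lowest.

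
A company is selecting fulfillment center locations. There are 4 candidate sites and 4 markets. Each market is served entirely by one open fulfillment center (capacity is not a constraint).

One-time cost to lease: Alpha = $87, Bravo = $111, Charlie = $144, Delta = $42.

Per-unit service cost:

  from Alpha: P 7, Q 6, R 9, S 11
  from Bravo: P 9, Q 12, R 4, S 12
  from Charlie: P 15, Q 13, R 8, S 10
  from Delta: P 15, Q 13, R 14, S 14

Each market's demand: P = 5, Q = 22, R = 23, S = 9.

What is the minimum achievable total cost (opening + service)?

For any fixed open set, each market goes to its cheapest open site; total = fixed + service.
{Alpha, Bravo}: P→Alpha 7·5=35, Q→Alpha 6·22=132, R→Bravo 4·23=92, S→Alpha 11·9=99. Service 358; fixed 198; total 556.
{Alpha}: P→Alpha 7·5=35, Q→Alpha 6·22=132, R→Alpha 9·23=207, S→Alpha 11·9=99. Service 473; fixed 87; total 560.
{Alpha, Bravo, Delta}: service 358 + fixed 240 = 598
{Alpha, Bravo, Charlie, Delta}: service 349 + fixed 384 = 733
No other subset beats 556.

Minimum total cost: 556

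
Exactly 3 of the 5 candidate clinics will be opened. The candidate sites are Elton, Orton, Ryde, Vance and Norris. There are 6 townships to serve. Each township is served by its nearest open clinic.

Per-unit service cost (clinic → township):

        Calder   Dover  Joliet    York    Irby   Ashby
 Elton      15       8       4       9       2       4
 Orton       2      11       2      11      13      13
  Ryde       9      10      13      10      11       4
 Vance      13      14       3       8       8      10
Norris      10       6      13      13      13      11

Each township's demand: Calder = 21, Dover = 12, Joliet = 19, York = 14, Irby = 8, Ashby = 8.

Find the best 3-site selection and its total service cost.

Choose Elton, Orton and Norris; total service cost 326.

With exactly 3 open, each township uses its cheapest among the chosen.
{Elton, Orton, Norris}: Calder→Orton 2·21=42, Dover→Norris 6·12=72, Joliet→Orton 2·19=38, York→Elton 9·14=126, Irby→Elton 2·8=16, Ashby→Elton 4·8=32. Service cost 326.
{Elton, Orton, Vance}: service cost 336
{Elton, Orton, Ryde}: service cost 350
Among all 10 size-3 choices, {Elton, Orton, Norris} is lowest.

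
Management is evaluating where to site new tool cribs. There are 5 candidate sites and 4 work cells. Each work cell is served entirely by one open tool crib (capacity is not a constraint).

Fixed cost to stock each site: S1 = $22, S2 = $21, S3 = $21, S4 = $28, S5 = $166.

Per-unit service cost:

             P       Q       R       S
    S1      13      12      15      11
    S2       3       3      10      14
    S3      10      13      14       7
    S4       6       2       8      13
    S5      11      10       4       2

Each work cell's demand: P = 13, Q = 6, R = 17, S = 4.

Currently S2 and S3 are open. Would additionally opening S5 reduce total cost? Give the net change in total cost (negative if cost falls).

No — net change +44 (cost rises by 44).

Current service cost with {S2, S3}: 255.
Adding S5: each work cell re-picks its cheapest; new service cost 133, saving 122.
Extra fixed cost: 166. Net change = 166 − 122 = 44.
(Totals: 297 → 341.)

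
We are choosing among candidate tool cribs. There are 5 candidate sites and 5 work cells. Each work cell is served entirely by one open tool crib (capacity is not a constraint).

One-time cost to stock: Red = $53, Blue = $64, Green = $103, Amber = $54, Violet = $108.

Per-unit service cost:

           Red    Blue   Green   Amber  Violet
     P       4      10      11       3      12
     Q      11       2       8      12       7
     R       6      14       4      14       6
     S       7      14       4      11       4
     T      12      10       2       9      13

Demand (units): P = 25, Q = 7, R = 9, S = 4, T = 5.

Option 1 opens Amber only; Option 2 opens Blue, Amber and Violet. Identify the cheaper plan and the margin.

Option 1: {Amber}: P→Amber 3·25=75, Q→Amber 12·7=84, R→Amber 14·9=126, S→Amber 11·4=44, T→Amber 9·5=45. Service 374; fixed 54; total 428.
Option 2: {Blue, Amber, Violet}: P→Amber 3·25=75, Q→Blue 2·7=14, R→Violet 6·9=54, S→Violet 4·4=16, T→Amber 9·5=45. Service 204; fixed 226; total 430.
Difference: |428 − 430| = 2.

Option 1 is cheaper by 2.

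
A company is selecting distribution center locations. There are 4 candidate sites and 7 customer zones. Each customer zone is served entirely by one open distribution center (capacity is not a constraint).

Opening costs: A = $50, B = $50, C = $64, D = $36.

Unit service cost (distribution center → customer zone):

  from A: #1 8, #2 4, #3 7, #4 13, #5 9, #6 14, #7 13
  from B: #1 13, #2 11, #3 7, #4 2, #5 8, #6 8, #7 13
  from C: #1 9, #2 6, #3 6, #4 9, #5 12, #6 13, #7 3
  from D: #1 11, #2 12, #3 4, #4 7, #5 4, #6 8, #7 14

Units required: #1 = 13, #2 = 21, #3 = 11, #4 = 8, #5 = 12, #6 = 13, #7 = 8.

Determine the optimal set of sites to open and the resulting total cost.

Open A, C and D; minimum total cost 614.

For any fixed open set, each customer zone goes to its cheapest open site; total = fixed + service.
{A, C, D}: #1→A 8·13=104, #2→A 4·21=84, #3→D 4·11=44, #4→D 7·8=56, #5→D 4·12=48, #6→D 8·13=104, #7→C 3·8=24. Service 464; fixed 150; total 614.
{C, D}: service 519 + fixed 100 = 619
{A, B, C, D}: #1→A 8·13=104, #2→A 4·21=84, #3→D 4·11=44, #4→B 2·8=16, #5→D 4·12=48, #6→B 8·13=104, #7→C 3·8=24. Service 424; fixed 200; total 624.
{D}: service 759 + fixed 36 = 795
(All 15 nonempty subsets were checked; A, C and D is lowest.)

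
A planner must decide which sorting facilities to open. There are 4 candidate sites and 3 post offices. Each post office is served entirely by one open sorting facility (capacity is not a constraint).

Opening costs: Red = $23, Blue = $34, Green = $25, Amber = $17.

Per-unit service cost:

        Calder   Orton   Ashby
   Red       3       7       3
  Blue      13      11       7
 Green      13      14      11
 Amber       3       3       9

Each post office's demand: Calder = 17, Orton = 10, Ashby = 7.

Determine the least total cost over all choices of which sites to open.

Minimum total cost: 142

For any fixed open set, each post office goes to its cheapest open site; total = fixed + service.
{Red, Amber}: Calder→Red 3·17=51, Orton→Amber 3·10=30, Ashby→Red 3·7=21. Service 102; fixed 40; total 142.
{Amber}: service 144 + fixed 17 = 161
{Red}: Calder→Red 3·17=51, Orton→Red 7·10=70, Ashby→Red 3·7=21. Service 142; fixed 23; total 165.
{Red, Blue, Green, Amber}: Calder→Red 3·17=51, Orton→Amber 3·10=30, Ashby→Red 3·7=21. Service 102; fixed 99; total 201.
(All 15 nonempty subsets were checked; Red and Amber is lowest.)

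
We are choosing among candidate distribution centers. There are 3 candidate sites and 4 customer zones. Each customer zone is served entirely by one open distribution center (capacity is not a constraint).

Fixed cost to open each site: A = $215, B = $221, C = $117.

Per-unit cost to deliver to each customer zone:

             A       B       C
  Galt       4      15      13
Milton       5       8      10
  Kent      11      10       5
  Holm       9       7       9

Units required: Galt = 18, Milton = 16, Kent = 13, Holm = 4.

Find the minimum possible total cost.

For any fixed open set, each customer zone goes to its cheapest open site; total = fixed + service.
{A}: Galt→A 4·18=72, Milton→A 5·16=80, Kent→A 11·13=143, Holm→A 9·4=36. Service 331; fixed 215; total 546.
{A, C}: Galt→A 4·18=72, Milton→A 5·16=80, Kent→C 5·13=65, Holm→A 9·4=36. Service 253; fixed 332; total 585.
{C}: service 495 + fixed 117 = 612
{A, B, C}: Galt→A 4·18=72, Milton→A 5·16=80, Kent→C 5·13=65, Holm→B 7·4=28. Service 245; fixed 553; total 798.
(All 7 nonempty subsets were checked; A only is lowest.)

Minimum total cost: 546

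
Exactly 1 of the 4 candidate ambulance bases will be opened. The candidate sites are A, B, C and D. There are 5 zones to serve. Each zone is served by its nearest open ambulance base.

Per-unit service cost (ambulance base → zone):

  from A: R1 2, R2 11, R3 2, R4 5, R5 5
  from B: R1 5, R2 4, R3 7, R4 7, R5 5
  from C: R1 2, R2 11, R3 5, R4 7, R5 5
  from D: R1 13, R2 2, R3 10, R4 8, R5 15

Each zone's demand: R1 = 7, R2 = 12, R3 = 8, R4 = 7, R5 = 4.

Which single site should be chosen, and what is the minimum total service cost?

Choose B only; total service cost 208.

With exactly 1 open, each zone uses its cheapest among the chosen.
{B}: R1→B 5·7=35, R2→B 4·12=48, R3→B 7·8=56, R4→B 7·7=49, R5→B 5·4=20. Service cost 208.
{A}: service cost 217
{C}: service cost 255
Among all 4 size-1 choices, {B} is lowest.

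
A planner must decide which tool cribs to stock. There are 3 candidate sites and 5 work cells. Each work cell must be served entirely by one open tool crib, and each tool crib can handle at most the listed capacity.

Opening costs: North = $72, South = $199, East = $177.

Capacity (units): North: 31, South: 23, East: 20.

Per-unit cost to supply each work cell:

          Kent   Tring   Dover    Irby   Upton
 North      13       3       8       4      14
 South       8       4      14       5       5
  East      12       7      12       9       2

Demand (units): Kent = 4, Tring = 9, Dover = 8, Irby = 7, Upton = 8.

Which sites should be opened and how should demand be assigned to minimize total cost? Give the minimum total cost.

Minimum total cost: 432

Open {North, East}: Kent→East 12·4=48, Tring→North 3·9=27, Dover→North 8·8=64, Irby→North 4·7=28, Upton→East 2·8=16.
Loads: North carries 24/31, East carries 12/20. Service 183; fixed 249; total 432.
Next best feasible plan costs 436.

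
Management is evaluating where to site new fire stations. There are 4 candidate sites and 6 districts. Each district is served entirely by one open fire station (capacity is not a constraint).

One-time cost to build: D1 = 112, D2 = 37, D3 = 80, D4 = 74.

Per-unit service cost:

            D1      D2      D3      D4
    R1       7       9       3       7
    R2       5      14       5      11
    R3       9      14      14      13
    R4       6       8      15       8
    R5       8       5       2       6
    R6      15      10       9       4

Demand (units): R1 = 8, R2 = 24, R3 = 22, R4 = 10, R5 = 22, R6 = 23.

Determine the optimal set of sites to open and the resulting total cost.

For any fixed open set, each district goes to its cheapest open site; total = fixed + service.
{D3, D4}: R1→D3 3·8=24, R2→D3 5·24=120, R3→D4 13·22=286, R4→D4 8·10=80, R5→D3 2·22=44, R6→D4 4·23=92. Service 646; fixed 154; total 800.
{D1, D3, D4}: R1→D3 3·8=24, R2→D1 5·24=120, R3→D1 9·22=198, R4→D1 6·10=60, R5→D3 2·22=44, R6→D4 4·23=92. Service 538; fixed 266; total 804.
{D2, D3, D4}: R1→D3 3·8=24, R2→D3 5·24=120, R3→D4 13·22=286, R4→D2 8·10=80, R5→D3 2·22=44, R6→D4 4·23=92. Service 646; fixed 191; total 837.
{D1, D2, D3, D4}: service 538 + fixed 303 = 841
No other subset beats 800.

Open D3 and D4; minimum total cost 800.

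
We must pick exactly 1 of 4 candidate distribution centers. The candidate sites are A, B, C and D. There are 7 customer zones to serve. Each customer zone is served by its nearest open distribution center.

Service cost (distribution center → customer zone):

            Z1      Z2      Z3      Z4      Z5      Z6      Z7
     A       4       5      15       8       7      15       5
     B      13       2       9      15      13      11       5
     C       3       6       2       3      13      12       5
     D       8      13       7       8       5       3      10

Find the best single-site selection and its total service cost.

With exactly 1 open, each customer zone uses its cheapest among the chosen.
{C}: Z1→C 3, Z2→C 6, Z3→C 2, Z4→C 3, Z5→C 13, Z6→C 12, Z7→C 5. Service cost 44.
{D}: service cost 54
{A}: service cost 59
Among all 4 size-1 choices, {C} is lowest.

Choose C only; total service cost 44.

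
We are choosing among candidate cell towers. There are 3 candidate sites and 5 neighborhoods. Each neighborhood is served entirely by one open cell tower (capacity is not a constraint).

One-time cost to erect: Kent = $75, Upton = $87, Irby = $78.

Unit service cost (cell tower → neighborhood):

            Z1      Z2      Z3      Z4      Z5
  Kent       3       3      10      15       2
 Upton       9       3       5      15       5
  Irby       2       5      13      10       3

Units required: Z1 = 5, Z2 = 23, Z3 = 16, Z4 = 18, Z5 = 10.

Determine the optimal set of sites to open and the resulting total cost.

For any fixed open set, each neighborhood goes to its cheapest open site; total = fixed + service.
{Upton, Irby}: Z1→Irby 2·5=10, Z2→Upton 3·23=69, Z3→Upton 5·16=80, Z4→Irby 10·18=180, Z5→Irby 3·10=30. Service 369; fixed 165; total 534.
{Kent, Irby}: Z1→Irby 2·5=10, Z2→Kent 3·23=69, Z3→Kent 10·16=160, Z4→Irby 10·18=180, Z5→Kent 2·10=20. Service 439; fixed 153; total 592.
{Kent, Upton, Irby}: service 359 + fixed 240 = 599
{Kent}: service 534 + fixed 75 = 609
(All 7 nonempty subsets were checked; Upton and Irby is lowest.)

Open Upton and Irby; minimum total cost 534.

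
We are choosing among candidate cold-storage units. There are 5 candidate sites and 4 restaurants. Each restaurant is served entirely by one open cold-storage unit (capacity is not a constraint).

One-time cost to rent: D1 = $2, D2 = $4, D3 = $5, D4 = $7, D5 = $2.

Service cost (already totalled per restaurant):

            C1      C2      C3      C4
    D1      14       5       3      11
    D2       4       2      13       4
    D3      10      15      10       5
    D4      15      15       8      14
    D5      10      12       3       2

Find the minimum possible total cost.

Minimum total cost: 17

For any fixed open set, each restaurant goes to its cheapest open site; total = fixed + service.
{D2, D5}: C1→D2 4, C2→D2 2, C3→D5 3, C4→D5 2. Service 11; fixed 6; total 17.
{D1, D2}: C1→D2 4, C2→D2 2, C3→D1 3, C4→D2 4. Service 13; fixed 6; total 19.
{D1, D2, D5}: C1→D2 4, C2→D2 2, C3→D1 3, C4→D5 2. Service 11; fixed 8; total 19.
{D1, D2, D3, D4, D5}: service 11 + fixed 20 = 31
No other subset beats 17.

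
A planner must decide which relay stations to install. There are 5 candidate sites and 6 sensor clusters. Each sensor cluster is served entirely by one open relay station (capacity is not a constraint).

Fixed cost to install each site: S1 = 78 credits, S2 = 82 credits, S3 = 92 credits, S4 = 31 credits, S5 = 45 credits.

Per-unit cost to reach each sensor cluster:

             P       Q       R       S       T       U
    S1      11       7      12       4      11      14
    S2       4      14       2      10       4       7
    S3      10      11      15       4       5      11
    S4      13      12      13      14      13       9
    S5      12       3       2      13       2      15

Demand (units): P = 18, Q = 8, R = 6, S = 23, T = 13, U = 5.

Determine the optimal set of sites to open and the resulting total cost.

For any fixed open set, each sensor cluster goes to its cheapest open site; total = fixed + service.
{S1, S2, S5}: P→S2 4·18=72, Q→S5 3·8=24, R→S2 2·6=12, S→S1 4·23=92, T→S5 2·13=26, U→S2 7·5=35. Service 261; fixed 205; total 466.
{S1, S2}: P→S2 4·18=72, Q→S1 7·8=56, R→S2 2·6=12, S→S1 4·23=92, T→S2 4·13=52, U→S2 7·5=35. Service 319; fixed 160; total 479.
{S2, S3, S5}: P→S2 4·18=72, Q→S5 3·8=24, R→S2 2·6=12, S→S3 4·23=92, T→S5 2·13=26, U→S2 7·5=35. Service 261; fixed 219; total 480.
{S1, S2, S3, S4, S5}: P→S2 4·18=72, Q→S5 3·8=24, R→S2 2·6=12, S→S1 4·23=92, T→S5 2·13=26, U→S2 7·5=35. Service 261; fixed 328; total 589.
No other subset beats 466.

Open S1, S2 and S5; minimum total cost 466.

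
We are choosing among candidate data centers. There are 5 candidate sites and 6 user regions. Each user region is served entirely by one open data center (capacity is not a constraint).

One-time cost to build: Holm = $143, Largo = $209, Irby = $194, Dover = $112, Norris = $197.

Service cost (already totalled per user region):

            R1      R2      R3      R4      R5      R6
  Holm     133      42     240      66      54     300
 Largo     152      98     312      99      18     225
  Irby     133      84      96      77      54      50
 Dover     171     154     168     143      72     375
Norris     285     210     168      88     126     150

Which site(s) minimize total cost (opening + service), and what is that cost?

Open Irby only; minimum total cost 688.

For any fixed open set, each user region goes to its cheapest open site; total = fixed + service.
{Irby}: R1→Irby 133, R2→Irby 84, R3→Irby 96, R4→Irby 77, R5→Irby 54, R6→Irby 50. Service 494; fixed 194; total 688.
{Holm, Irby}: service 441 + fixed 337 = 778
{Irby, Dover}: service 494 + fixed 306 = 800
{Holm, Largo, Irby, Dover, Norris}: service 405 + fixed 855 = 1260
No other subset beats 688.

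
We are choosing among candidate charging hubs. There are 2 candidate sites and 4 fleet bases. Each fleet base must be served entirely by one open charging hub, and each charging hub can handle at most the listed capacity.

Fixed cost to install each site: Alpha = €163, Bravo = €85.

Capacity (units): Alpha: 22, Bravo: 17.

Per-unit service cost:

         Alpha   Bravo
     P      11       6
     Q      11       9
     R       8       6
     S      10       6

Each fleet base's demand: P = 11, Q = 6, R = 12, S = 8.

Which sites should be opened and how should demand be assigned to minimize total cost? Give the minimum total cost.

Open {Alpha, Bravo}: P→Bravo 6·11=66, Q→Bravo 9·6=54, R→Alpha 8·12=96, S→Alpha 10·8=80.
Loads: Alpha carries 20/22, Bravo carries 17/17. Service 296; fixed 248; total 544.

Minimum total cost: 544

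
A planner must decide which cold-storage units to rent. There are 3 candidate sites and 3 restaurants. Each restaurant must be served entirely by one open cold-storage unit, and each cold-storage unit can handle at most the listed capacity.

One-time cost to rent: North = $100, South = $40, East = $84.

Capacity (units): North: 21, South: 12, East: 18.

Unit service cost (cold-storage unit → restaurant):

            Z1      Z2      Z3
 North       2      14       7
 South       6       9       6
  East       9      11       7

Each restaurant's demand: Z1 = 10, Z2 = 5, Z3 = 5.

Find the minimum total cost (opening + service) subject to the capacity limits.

Minimum total cost: 225

Open {North}: Z1→North 2·10=20, Z2→North 14·5=70, Z3→North 7·5=35.
Loads: North carries 20/21. Service 125; fixed 100; total 225.
Next best feasible plan costs 235.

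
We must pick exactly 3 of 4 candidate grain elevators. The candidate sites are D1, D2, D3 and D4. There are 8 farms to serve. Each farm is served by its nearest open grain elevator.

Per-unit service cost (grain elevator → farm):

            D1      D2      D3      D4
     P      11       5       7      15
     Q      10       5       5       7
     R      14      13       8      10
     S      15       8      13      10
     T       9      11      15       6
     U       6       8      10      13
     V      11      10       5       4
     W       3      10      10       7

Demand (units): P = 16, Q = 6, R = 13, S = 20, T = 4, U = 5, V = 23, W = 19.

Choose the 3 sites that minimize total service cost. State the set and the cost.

With exactly 3 open, each farm uses its cheapest among the chosen.
{D1, D2, D4}: P→D2 5·16=80, Q→D2 5·6=30, R→D4 10·13=130, S→D2 8·20=160, T→D4 6·4=24, U→D1 6·5=30, V→D4 4·23=92, W→D1 3·19=57. Service cost 603.
{D1, D2, D3}: service cost 612
{D1, D3, D4}: service cost 649
Among all 4 size-3 choices, {D1, D2, D4} is lowest.

Choose D1, D2 and D4; total service cost 603.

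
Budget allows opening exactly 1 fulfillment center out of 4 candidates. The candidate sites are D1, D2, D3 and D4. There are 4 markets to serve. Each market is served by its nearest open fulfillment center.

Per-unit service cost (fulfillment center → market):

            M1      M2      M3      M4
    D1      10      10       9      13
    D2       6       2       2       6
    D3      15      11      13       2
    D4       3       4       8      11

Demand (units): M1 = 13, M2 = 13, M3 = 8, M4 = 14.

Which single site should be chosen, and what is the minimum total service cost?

Choose D2 only; total service cost 204.

With exactly 1 open, each market uses its cheapest among the chosen.
{D2}: M1→D2 6·13=78, M2→D2 2·13=26, M3→D2 2·8=16, M4→D2 6·14=84. Service cost 204.
{D4}: service cost 309
{D3}: service cost 470
Among all 4 size-1 choices, {D2} is lowest.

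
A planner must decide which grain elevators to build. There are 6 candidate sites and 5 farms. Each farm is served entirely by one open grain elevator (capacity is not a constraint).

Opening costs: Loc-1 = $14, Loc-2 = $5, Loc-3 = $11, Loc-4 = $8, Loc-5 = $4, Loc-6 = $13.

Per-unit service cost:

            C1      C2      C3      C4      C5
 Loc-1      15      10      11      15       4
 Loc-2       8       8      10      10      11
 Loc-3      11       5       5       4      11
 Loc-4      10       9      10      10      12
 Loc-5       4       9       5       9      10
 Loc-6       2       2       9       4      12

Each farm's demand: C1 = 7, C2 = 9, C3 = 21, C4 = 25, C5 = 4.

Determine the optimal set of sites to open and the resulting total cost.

Open Loc-1, Loc-5 and Loc-6; minimum total cost 284.

For any fixed open set, each farm goes to its cheapest open site; total = fixed + service.
{Loc-1, Loc-5, Loc-6}: C1→Loc-6 2·7=14, C2→Loc-6 2·9=18, C3→Loc-5 5·21=105, C4→Loc-6 4·25=100, C5→Loc-1 4·4=16. Service 253; fixed 31; total 284.
{Loc-1, Loc-2, Loc-5, Loc-6}: C1→Loc-6 2·7=14, C2→Loc-6 2·9=18, C3→Loc-5 5·21=105, C4→Loc-6 4·25=100, C5→Loc-1 4·4=16. Service 253; fixed 36; total 289.
{Loc-1, Loc-3, Loc-6}: service 253 + fixed 38 = 291
{Loc-1, Loc-2, Loc-3, Loc-4, Loc-5, Loc-6}: service 253 + fixed 55 = 308
No other subset beats 284.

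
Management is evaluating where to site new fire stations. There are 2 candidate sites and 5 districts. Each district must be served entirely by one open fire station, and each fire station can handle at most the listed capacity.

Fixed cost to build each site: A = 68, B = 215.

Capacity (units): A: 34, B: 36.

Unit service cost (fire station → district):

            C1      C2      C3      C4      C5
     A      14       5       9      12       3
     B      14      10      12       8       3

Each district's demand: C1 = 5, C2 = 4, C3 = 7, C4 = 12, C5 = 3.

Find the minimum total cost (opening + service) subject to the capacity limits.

Minimum total cost: 374

Open {A}: C1→A 14·5=70, C2→A 5·4=20, C3→A 9·7=63, C4→A 12·12=144, C5→A 3·3=9.
Loads: A carries 31/34. Service 306; fixed 68; total 374.
Next best feasible plan costs 514.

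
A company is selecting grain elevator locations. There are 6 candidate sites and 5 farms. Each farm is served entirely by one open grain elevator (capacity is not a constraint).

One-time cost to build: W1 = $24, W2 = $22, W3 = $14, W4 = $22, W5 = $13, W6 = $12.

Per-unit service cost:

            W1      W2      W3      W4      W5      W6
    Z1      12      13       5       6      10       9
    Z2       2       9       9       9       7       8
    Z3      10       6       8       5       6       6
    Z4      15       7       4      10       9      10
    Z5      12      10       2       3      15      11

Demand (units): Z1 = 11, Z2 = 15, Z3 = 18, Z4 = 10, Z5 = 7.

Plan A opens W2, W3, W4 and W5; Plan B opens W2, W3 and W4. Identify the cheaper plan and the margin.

Plan A: {W2, W3, W4, W5}: Z1→W3 5·11=55, Z2→W5 7·15=105, Z3→W4 5·18=90, Z4→W3 4·10=40, Z5→W3 2·7=14. Service 304; fixed 71; total 375.
Plan B: {W2, W3, W4}: Z1→W3 5·11=55, Z2→W2 9·15=135, Z3→W4 5·18=90, Z4→W3 4·10=40, Z5→W3 2·7=14. Service 334; fixed 58; total 392.
Difference: |375 − 392| = 17.

Plan A is cheaper by 17.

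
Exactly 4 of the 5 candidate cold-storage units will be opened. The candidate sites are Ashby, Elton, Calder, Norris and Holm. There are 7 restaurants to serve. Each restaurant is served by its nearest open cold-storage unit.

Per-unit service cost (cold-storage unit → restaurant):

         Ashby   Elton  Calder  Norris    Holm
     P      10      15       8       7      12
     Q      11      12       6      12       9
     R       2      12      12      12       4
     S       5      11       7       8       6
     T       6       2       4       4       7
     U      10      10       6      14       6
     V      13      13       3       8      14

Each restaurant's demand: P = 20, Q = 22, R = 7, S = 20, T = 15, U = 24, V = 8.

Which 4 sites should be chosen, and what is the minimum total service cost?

Choose Ashby, Elton, Calder and Norris; total service cost 584.

With exactly 4 open, each restaurant uses its cheapest among the chosen.
{Ashby, Elton, Calder, Norris}: P→Norris 7·20=140, Q→Calder 6·22=132, R→Ashby 2·7=14, S→Ashby 5·20=100, T→Elton 2·15=30, U→Calder 6·24=144, V→Calder 3·8=24. Service cost 584.
{Ashby, Elton, Calder, Holm}: service cost 604
{Ashby, Calder, Norris, Holm}: service cost 614
Among all 5 size-4 choices, {Ashby, Elton, Calder, Norris} is lowest.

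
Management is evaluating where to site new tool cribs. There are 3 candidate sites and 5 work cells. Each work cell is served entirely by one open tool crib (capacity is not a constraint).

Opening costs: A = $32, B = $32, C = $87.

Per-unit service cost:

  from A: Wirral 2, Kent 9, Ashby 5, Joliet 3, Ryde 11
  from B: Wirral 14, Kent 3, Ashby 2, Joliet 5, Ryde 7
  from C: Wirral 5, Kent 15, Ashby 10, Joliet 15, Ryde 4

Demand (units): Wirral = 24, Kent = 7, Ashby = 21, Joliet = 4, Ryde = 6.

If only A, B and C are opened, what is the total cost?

Total cost: 298

Each work cell is assigned to its cheapest site among the open ones.
{A, B, C}: Wirral→A 2·24=48, Kent→B 3·7=21, Ashby→B 2·21=42, Joliet→A 3·4=12, Ryde→C 4·6=24. Service 147; fixed 151; total 298.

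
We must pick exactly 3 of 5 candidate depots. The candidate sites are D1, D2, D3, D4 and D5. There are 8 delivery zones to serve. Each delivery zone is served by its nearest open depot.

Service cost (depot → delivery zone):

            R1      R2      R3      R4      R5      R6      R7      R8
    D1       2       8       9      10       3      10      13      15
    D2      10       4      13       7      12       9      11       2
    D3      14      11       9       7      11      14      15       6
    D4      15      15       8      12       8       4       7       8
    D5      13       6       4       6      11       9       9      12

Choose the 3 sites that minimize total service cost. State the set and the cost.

With exactly 3 open, each delivery zone uses its cheapest among the chosen.
{D1, D2, D4}: R1→D1 2, R2→D2 4, R3→D4 8, R4→D2 7, R5→D1 3, R6→D4 4, R7→D4 7, R8→D2 2. Service cost 37.
{D1, D2, D5}: service cost 39
{D1, D4, D5}: service cost 40
Among all 10 size-3 choices, {D1, D2, D4} is lowest.

Choose D1, D2 and D4; total service cost 37.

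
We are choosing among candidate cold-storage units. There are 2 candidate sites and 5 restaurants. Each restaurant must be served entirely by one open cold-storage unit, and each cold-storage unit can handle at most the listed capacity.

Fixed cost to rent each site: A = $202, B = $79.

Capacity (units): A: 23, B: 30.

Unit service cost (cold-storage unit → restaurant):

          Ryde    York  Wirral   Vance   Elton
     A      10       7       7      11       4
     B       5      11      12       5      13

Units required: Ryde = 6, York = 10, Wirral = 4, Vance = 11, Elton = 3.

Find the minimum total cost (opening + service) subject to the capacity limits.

Minimum total cost: 476

Open {A, B}: Ryde→B 5·6=30, York→A 7·10=70, Wirral→A 7·4=28, Vance→B 5·11=55, Elton→A 4·3=12.
Loads: A carries 17/23, B carries 17/30. Service 195; fixed 281; total 476.
Next best feasible plan costs 496.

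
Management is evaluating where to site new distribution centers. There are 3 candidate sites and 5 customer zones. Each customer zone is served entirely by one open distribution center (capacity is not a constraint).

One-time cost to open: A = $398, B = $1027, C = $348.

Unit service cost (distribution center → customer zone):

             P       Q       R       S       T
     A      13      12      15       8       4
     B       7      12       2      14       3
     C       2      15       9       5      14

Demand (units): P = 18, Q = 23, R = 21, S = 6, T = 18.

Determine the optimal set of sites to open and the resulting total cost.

For any fixed open set, each customer zone goes to its cheapest open site; total = fixed + service.
{C}: P→C 2·18=36, Q→C 15·23=345, R→C 9·21=189, S→C 5·6=30, T→C 14·18=252. Service 852; fixed 348; total 1200.
{A}: service 945 + fixed 398 = 1343
{A, C}: service 603 + fixed 746 = 1349
{A, B, C}: service 438 + fixed 1773 = 2211
No other subset beats 1200.

Open C only; minimum total cost 1200.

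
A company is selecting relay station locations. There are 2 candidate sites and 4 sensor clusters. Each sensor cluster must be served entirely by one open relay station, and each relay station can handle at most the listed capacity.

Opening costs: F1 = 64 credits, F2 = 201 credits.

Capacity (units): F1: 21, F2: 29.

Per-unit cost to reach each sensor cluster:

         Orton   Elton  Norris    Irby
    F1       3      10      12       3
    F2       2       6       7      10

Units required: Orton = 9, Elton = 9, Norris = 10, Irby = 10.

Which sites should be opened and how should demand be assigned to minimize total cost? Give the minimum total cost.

Open {F1, F2}: Orton→F2 2·9=18, Elton→F2 6·9=54, Norris→F2 7·10=70, Irby→F1 3·10=30.
Loads: F1 carries 10/21, F2 carries 28/29. Service 172; fixed 265; total 437.
Next best feasible plan costs 446.

Minimum total cost: 437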